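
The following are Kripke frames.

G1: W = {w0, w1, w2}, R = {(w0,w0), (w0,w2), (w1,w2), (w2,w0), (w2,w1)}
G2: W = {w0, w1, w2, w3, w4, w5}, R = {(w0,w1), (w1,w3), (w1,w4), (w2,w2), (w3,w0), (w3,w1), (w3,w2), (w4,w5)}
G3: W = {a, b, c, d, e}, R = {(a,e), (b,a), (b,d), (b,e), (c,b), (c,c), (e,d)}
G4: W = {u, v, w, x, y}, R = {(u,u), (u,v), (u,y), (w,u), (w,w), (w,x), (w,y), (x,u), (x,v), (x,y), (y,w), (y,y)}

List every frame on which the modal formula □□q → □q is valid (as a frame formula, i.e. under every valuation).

G4

The schema corresponds to density: ∀x ∀y (Rxy → ∃z (Rxz ∧ Rzy)).
G1: fails — Rw1w2 but no z with Rw1z and Rzw2.
G2: fails — Rw3w0 but no z with Rw3z and Rzw0.
G3: fails — Rae but no z with Raz and Rze.
G4: condition met.
Valid on: G4.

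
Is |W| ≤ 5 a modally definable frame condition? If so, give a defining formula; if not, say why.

Modal frame validity is preserved under disjoint unions.
Any modal formula valid on each of 6 disjoint one-world frames is valid on their disjoint union (validity is preserved under disjoint unions). Each one-world frame has |W|=1≤5, but the union has |W|=6.
So the class is not modally definable.

No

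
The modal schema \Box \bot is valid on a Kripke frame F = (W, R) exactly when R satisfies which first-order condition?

emptiness of R: \forall x \forall y \neg Rxy

This is the Ver axiom.
Its frame correspondent is emptiness of R — \forall x \forall y \neg Rxy.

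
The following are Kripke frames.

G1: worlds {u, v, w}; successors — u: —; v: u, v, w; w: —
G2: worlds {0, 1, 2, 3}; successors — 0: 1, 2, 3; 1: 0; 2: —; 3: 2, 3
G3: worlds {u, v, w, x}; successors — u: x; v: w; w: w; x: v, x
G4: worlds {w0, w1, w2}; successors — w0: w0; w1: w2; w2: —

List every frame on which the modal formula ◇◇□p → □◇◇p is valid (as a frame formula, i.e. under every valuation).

Frame correspondent (Sahlqvist): ∀x ∀y ∀z ((xR²y ∧ xRz) → ∃w (yRw ∧ zR²w)) — i.e. a generalized confluence (Geach) condition.
G1: fails — vR²u, vRu but no t with uRt and uR²t.
G2: fails — 0R²0, 0R2 but no w with 0Rw and 2R²w.
G3: fails — xR²x, xRv but no t with xRt and vR²t.
G4: ✓.

G4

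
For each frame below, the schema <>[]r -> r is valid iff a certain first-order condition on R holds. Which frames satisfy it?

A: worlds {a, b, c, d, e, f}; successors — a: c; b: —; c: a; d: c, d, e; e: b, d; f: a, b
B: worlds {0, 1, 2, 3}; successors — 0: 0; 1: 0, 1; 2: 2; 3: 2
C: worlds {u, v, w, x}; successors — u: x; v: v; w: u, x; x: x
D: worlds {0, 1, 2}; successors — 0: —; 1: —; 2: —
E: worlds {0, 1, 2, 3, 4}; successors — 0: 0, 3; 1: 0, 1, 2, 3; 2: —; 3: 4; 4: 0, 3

Frame correspondent (Sahlqvist): forall x forall y (Rxy -> Ryx) — i.e. symmetry.
A: fails — Reb but not Rbe.
B: fails — R10 but not R01.
C: fails — Rwu but not Ruw.
D: satisfies the condition.
E: fails — R10 but not R01.
Valid on: D.

D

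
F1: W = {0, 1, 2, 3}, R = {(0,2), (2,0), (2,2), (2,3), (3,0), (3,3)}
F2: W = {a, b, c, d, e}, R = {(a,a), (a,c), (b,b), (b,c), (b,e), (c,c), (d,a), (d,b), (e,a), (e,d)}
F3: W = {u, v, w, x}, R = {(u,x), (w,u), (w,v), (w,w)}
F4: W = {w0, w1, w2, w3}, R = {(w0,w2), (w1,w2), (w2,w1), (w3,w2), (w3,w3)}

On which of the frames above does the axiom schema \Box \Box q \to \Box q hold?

Frame correspondent (Sahlqvist): \forall x \forall y (Rxy \to \exists z (Rxz \wedge Rzy)) — i.e. density.
F1: satisfies the condition.
F2: fails — Red but no z with Rez and Rzd.
F3: fails — Rux but no z with Ruz and Rzx.
F4: fails — Rw1w2 but no z with Rw1z and Rzw2.

F1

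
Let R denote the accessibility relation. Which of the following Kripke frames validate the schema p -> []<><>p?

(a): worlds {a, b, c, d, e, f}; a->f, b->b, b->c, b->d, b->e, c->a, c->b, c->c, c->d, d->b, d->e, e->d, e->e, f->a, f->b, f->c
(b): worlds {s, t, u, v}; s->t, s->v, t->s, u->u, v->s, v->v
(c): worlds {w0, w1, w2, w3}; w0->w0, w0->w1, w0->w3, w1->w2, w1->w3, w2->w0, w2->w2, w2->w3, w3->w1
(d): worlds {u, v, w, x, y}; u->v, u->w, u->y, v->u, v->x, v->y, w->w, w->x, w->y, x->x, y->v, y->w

none

The schema corresponds to a generalized confluence (Geach) condition: forall x forall z (xRz -> exists w (x = w & z R^2 w)).
(a): fails — fRa but no w with f=w and aR²w.
(b): fails — sRt but no w with s=w and tR²w.
(c): fails — w0Rw3 but no w with w0=w and w3R²w.
(d): fails — uRv but no t with u=t and vR²t.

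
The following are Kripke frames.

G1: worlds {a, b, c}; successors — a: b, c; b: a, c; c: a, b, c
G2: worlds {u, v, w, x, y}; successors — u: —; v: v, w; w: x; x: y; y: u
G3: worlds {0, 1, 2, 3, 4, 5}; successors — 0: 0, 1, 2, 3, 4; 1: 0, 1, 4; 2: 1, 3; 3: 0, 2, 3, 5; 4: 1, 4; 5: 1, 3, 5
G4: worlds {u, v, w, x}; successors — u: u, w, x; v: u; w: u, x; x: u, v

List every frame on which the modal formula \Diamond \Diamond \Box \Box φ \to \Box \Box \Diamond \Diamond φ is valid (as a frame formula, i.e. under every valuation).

G1, G3, G4

Frame correspondent (Sahlqvist): \forall x \forall y \forall z ((x R^2 y \wedge x R^2 z) \to \exists w (y R^2 w \wedge z R^2 w)) — i.e. a generalized confluence (Geach) condition.
G1: holds.
G2: fails — vR²v, vR²w but no t with vR²t and wR²t.
G3: holds.
G4: holds.
Valid on: G1, G3, G4.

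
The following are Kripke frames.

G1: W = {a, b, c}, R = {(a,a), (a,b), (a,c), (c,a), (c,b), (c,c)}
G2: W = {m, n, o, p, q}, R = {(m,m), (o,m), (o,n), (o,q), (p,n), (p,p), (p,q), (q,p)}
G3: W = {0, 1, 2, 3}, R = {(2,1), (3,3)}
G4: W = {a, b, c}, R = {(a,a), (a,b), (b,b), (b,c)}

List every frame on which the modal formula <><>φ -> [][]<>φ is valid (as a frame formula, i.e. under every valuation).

G3

The schema corresponds to a generalized confluence (Geach) condition: forall x forall y forall z ((x R^2 y & x R^2 z) -> exists w (y = w & zRw)).
G1: fails — aR²a, aR²b but no w with a=w and bRw.
G2: fails — oR²m, oR²p but no w with m=w and pRw.
G3: ✓.
G4: fails — aR²a, aR²b but no w with a=w and bRw.
Valid on: G3.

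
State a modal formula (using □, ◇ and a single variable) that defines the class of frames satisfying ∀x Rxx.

A defining formula is □s → s (the T axiom).
Suppose □s→s is valid. At any x set V(s)={w : Rxw}. Then □s holds at x, so s holds at x, i.e. Rxx.

□s → s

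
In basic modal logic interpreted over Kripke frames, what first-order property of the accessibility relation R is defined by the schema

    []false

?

emptiness of R: forall x forall y ~Rxy

This is the Ver axiom.
Its frame correspondent is emptiness of R — forall x forall y ~Rxy.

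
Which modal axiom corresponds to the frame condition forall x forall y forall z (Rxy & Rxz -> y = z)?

◇ψ → □ψ

The condition is partial functionality. The CD schema ◇ψ → □ψ defines it.
Suppose ◇ψ→□ψ is valid. Take Rxy, Rxz and set V(ψ)={y}. Then ◇ψ at x, so □ψ at x, so ψ at z, i.e. z=y.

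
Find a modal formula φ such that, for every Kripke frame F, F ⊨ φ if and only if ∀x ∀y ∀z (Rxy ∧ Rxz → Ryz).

The condition is the Euclidean property. The 5 schema ◇s → □◇s defines it.
Suppose ◇s→□◇s is valid. Take Rxy, Rxz and set V(s)={y}. Then ◇s at x, so □◇s at x, so ◇s at z, so some w with Rzw has s; w=y, i.e. Rzy. By symmetry of the argument, Ryz.

◇s → □◇s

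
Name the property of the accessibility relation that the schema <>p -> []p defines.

partial functionality: forall x forall y forall z (Rxy & Rxz -> y = z)

Suppose ◇p→□p is valid. Take Rxy, Rxz and set V(p)={y}. Then ◇p at x, so □p at x, so p at z, i.e. z=y.
Conversely, on a frame with partial functionality the schema holds at every world under every valuation.
So the correspondent is partial functionality.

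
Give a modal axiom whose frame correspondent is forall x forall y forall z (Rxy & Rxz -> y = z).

◇q → □q

A defining formula is ◇q → □q (the CD axiom).
Suppose ◇q→□q is valid. Take Rxy, Rxz and set V(q)={y}. Then ◇q at x, so □q at x, so q at z, i.e. z=y.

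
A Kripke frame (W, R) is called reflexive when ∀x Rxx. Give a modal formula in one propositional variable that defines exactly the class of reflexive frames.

□r → r

The condition is reflexivity. The T schema □r → r defines it.
Suppose □r→r is valid. At any x set V(r)={w : Rxw}. Then □r holds at x, so r holds at x, i.e. Rxx.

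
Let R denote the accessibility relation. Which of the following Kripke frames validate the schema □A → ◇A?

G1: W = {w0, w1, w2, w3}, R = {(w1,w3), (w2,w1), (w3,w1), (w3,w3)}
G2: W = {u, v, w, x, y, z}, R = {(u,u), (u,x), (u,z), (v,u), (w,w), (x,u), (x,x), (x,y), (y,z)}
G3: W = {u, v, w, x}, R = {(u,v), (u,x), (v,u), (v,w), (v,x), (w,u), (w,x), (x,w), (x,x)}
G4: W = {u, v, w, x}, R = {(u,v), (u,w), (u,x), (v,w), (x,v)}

This is the axiom for seriality; its first-order frame correspondent is ∀x ∃y Rxy.
G1: fails — world w0 has no successor.
G2: fails — world z has no successor.
G3: ✓.
G4: fails — world w has no successor.
Valid on: G3.

G3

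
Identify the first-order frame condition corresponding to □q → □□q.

Suppose □q→□□q is valid. Take Rxy, Ryz and set V(q)={w : Rxw}. Then □q at x, so □□q at x, so □q at y, so q at z, i.e. Rxz.

transitivity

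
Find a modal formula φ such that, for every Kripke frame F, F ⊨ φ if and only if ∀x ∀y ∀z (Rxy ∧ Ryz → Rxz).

□s → □□s

The condition is transitivity. The 4 schema □s → □□s defines it.
Suppose □s→□□s is valid. Take Rxy, Ryz and set V(s)={w : Rxw}. Then □s at x, so □□s at x, so □s at y, so s at z, i.e. Rxz.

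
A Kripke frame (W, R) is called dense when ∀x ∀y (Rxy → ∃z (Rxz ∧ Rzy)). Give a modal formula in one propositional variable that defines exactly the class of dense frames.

A defining formula is □□q → □q (the C4 axiom).
Suppose □□q→□q is valid. Take Rxy and set V(q)={w : xR²w}. Then □□q at x, so □q at x, so q at y, i.e. ∃z(Rxz∧Rzy).

□□q → □q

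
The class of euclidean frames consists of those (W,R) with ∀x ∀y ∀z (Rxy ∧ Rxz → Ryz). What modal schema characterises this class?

◇q → □◇q

This is the Euclidean property; the standard corresponding axiom is 5: ◇q → □◇q.
Suppose ◇q→□◇q is valid. Take Rxy, Rxz and set V(q)={y}. Then ◇q at x, so □◇q at x, so ◇q at z, so some w with Rzw has q; w=y, i.e. Rzy. By symmetry of the argument, Ryz.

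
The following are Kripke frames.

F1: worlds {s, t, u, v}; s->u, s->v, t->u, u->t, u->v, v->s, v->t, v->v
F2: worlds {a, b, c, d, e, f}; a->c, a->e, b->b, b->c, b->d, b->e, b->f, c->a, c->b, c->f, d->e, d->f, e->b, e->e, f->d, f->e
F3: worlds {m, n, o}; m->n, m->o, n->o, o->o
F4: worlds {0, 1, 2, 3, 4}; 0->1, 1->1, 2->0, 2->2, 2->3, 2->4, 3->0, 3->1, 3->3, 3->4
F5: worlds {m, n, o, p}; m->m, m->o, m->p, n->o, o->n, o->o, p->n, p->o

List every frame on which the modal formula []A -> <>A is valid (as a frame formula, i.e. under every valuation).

Frame correspondent (Sahlqvist): forall x exists y Rxy — i.e. seriality.
F1: ✓.
F2: ✓.
F3: ✓.
F4: fails — world 4 has no successor.
F5: ✓.
Valid on: F1, F2, F3, F5.

F1, F2, F3, F5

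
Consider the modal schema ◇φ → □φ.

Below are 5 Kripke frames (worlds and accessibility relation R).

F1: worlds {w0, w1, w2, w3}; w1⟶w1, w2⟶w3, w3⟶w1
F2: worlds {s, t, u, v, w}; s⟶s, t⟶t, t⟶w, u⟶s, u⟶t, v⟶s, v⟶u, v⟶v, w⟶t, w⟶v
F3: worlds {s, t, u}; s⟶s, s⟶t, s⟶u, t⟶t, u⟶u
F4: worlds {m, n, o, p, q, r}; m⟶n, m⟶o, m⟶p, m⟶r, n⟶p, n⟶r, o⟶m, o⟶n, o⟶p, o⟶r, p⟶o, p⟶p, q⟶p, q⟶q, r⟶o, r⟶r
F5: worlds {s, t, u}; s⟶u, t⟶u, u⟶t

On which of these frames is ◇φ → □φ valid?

F1, F5

This is the axiom for partial functionality; its first-order frame correspondent is ∀x ∀y ∀z (Rxy ∧ Rxz → y = z).
F1: ✓.
F2: fails — t sees both t and w.
F3: fails — s sees both s and t.
F4: fails — m sees both n and o.
F5: ✓.
Valid on: F1, F5.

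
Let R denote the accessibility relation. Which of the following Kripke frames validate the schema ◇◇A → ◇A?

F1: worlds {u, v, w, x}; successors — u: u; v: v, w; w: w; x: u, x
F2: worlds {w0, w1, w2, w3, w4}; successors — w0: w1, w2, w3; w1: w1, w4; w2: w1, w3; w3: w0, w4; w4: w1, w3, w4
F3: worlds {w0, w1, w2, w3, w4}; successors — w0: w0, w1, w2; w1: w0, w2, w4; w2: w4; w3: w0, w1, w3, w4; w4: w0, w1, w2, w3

This is the axiom for transitivity; its first-order frame correspondent is ∀x ∀y ∀z (Rxy ∧ Ryz → Rxz).
F1: ✓.
F2: fails — Rw3w0 and Rw0w1 but not Rw3w1.
F3: fails — Rw1w0 and Rw0w1 but not Rw1w1.
Valid on: F1.

F1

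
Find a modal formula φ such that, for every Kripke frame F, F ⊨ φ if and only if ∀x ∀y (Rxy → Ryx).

p → □◇p

The condition is symmetry. The B schema p → □◇p defines it.
Suppose p→□◇p is valid. Take Rxy and set V(p)={x}. Then p at x, so □◇p at x, so ◇p at y, so some z with Ryz has p; z=x, i.e. Ryx.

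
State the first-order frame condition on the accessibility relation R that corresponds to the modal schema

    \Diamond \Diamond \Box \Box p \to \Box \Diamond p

This is a Sahlqvist (Geach-type) schema ◇^2□^2p → □^1◇^1p.
Minimal-valuation argument: fix x; take any y with xR^2y and any z with xR^1z. Set V(p) to the set of worlds R-reachable from y in exactly 2 steps. Then □^2p holds at y, so the antecedent holds at x; validity forces ◇^1p at z, giving a w with zR^1w and yR^2w.
First-order correspondent: \forall x \forall y \forall z ((x R^2 y \wedge xRz) \to \exists w (y R^2 w \wedge zRw)).

\forall x \forall y \forall z ((x R^2 y \wedge xRz) \to \exists w (y R^2 w \wedge zRw))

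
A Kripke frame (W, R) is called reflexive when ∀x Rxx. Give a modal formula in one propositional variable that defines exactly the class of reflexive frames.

The condition is reflexivity. The T schema □p → p defines it.
Suppose □p→p is valid. At any x set V(p)={w : Rxw}. Then □p holds at x, so p holds at x, i.e. Rxx.

□p → p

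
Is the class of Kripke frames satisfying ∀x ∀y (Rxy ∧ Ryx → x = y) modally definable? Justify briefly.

Not definable by any modal formula

If a class were modally definable it would be closed under surjective bounded morphisms (Goldblatt–Thomason).
The 6-cycle (worlds 0,1,2,3,4,5 with 0→1→2→3→4→5→0) is antisymmetric. Sending even-indexed worlds to a and odd-indexed worlds to b is a surjective bounded morphism onto the two-world frame with a↔b, which is not antisymmetric.
So the class is not modally definable.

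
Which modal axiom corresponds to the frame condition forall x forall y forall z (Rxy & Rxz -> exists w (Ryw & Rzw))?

◇□s → □◇s

The condition is convergence. The .2 schema ◇□s → □◇s defines it.
Suppose ◇□s→□◇s is valid. Take Rxy, Rxz and set V(s)={w : Ryw}. Then □s at y so ◇□s at x, so □◇s at x, so ◇s at z, giving w with Rzw and Ryw.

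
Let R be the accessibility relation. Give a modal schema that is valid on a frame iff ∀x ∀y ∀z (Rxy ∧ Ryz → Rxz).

This is transitivity; the standard corresponding axiom is 4: □ψ → □□ψ.
Suppose □ψ→□□ψ is valid. Take Rxy, Ryz and set V(ψ)={w : Rxw}. Then □ψ at x, so □□ψ at x, so □ψ at y, so ψ at z, i.e. Rxz.

□ψ → □□ψ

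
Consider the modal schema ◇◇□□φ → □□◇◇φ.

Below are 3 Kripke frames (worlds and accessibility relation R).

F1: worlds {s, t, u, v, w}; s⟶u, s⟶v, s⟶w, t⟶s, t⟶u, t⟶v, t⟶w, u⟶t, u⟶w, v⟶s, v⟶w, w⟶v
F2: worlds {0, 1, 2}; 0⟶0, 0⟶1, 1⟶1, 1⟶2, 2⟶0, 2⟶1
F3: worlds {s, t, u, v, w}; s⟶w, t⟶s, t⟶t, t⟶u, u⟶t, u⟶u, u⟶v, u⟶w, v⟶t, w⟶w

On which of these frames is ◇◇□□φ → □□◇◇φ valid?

F1, F2

This is the axiom for a generalized confluence (Geach) condition; its first-order frame correspondent is ∀x ∀y ∀z ((xR²y ∧ xR²z) → ∃w (yR²w ∧ zR²w)).
F1: ✓.
F2: ✓.
F3: fails — tR²s, tR²v but no w* with sR²w* and vR²w*.
Valid on: F1, F2.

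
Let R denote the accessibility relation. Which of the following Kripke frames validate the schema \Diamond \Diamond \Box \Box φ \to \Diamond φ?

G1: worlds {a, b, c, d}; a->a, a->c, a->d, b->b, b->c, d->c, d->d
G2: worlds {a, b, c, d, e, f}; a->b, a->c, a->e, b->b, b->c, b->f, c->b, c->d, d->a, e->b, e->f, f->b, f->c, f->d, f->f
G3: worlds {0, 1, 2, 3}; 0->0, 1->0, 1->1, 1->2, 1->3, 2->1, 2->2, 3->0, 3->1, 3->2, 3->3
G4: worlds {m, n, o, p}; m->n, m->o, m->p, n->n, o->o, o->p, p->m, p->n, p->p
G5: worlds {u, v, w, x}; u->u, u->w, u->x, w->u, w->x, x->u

G5

This is the axiom for a generalized confluence (Geach) condition; its first-order frame correspondent is \forall x \forall y (x R^2 y \to \exists w (y R^2 w \wedge xRw)).
G1: fails — aR²c but no w with cR²w and aRw.
G2: fails — dR²b but no w with bR²w and dRw.
G3: fails — 2R²0 but no w with 0R²w and 2Rw.
G4: fails — oR²n but no w with nR²w and oRw.
G5: holds.
Valid on: G5.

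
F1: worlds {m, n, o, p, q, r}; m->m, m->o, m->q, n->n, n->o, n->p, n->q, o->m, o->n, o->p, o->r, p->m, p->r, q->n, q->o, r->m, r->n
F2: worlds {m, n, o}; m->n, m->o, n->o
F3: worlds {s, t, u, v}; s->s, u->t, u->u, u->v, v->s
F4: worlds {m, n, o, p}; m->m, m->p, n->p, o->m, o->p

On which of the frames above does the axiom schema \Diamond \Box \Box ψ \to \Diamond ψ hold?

This is the axiom for a generalized confluence (Geach) condition; its first-order frame correspondent is \forall x \forall y (xRy \to \exists w (y R^2 w \wedge xRw)).
F1: holds.
F2: fails — mRn but no w with nR²w and mRw.
F3: fails — uRt but no w with tR²w and uRw.
F4: fails — mRp but no w with pR²w and mRw.

F1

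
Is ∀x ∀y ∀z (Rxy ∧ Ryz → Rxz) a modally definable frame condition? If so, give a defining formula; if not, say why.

Yes — defined by □p → □□p

The condition is transitivity. A defining modal formula is □p → □□p.
Suppose □p→□□p is valid. Take Rxy, Ryz and set V(p)={w : Rxw}. Then □p at x, so □□p at x, so □p at y, so p at z, i.e. Rxz.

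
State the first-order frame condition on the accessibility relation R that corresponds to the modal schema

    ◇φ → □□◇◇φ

This is a Sahlqvist (Geach-type) schema ◇^1□^0φ → □^2◇^2φ.
Minimal-valuation argument: fix x; take any y with xR^1y and any z with xR^2z. Set V(φ) to the set of worlds R-reachable from y in exactly 0 steps. Then □^0φ holds at y, so the antecedent holds at x; validity forces ◇^2φ at z, giving a w with zR^2w and yR^0w.
First-order correspondent: ∀x ∀y ∀z ((xRy ∧ xR²z) → ∃w (y = w ∧ zR²w)).

∀x ∀y ∀z ((xRy ∧ xR²z) → ∃w (y = w ∧ zR²w))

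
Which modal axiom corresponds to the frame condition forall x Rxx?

This is reflexivity; the standard corresponding axiom is T: □s → s.
Suppose □s→s is valid. At any x set V(s)={w : Rxw}. Then □s holds at x, so s holds at x, i.e. Rxx.

□s → s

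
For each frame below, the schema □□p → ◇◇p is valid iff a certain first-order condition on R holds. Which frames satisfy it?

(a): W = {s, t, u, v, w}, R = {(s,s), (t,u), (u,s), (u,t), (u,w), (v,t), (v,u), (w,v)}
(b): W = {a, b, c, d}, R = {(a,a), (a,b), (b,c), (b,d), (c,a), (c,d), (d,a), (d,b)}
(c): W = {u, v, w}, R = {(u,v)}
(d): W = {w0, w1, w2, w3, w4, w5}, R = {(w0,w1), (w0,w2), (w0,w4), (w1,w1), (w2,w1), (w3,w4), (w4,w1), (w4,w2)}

(a), (b)

This is the axiom for a generalized confluence (Geach) condition; its first-order frame correspondent is ∀x ∃w (xR²w ∧ xR²w).
(a): ✓.
(b): ✓.
(c): fails — at u but no t with uR²t and uR²t.
(d): fails — at w5 but no w with w5R²w and w5R²w.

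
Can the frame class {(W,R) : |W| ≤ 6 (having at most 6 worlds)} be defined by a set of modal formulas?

Any modally definable frame class is closed under disjoint unions.
Any modal formula valid on each of 7 disjoint one-world frames is valid on their disjoint union (validity is preserved under disjoint unions). Each one-world frame has |W|=1≤6, but the union has |W|=7.
Hence having at most 6 worlds is not modally definable.

Not definable by any modal formula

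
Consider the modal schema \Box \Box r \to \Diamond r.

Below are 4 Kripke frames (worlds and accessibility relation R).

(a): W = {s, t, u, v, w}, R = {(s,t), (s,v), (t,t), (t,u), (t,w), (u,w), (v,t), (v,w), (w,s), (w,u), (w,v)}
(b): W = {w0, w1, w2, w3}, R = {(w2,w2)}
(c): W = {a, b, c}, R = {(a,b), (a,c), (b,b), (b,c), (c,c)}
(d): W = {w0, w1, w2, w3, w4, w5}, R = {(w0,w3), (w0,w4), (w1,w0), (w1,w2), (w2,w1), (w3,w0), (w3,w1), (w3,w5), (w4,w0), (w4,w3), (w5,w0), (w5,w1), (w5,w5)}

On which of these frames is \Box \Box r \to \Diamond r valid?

(c)

Frame correspondent (Sahlqvist): \forall x \exists w (x R^2 w \wedge xRw) — i.e. a generalized confluence (Geach) condition.
(a): fails — at u but no w* with uR²w* and uRw*.
(b): fails — at w0 but no w with w0R²w and w0Rw.
(c): satisfies the condition.
(d): fails — at w1 but no w with w1R²w and w1Rw.
Valid on: (c).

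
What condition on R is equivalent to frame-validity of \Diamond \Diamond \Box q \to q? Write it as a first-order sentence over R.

\forall x \forall y (x R^2 y \to \exists w (yRw \wedge x = w))

This is a Sahlqvist (Geach-type) schema ◇^2□^1q → □^0◇^0q.
Minimal-valuation argument: fix x; take any y with xR^2y and any z with xR^0z. Set V(q) to the set of worlds R-reachable from y in exactly 1 step. Then □^1q holds at y, so the antecedent holds at x; validity forces ◇^0q at z, giving a w with zR^0w and yR^1w.
First-order correspondent: \forall x \forall y (x R^2 y \to \exists w (yRw \wedge x = w)).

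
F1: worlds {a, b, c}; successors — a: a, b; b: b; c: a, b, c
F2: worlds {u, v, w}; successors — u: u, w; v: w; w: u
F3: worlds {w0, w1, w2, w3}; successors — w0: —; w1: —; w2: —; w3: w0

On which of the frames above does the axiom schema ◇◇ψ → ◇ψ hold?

F1, F3

Frame correspondent (Sahlqvist): ∀x ∀y ∀z (Rxy ∧ Ryz → Rxz) — i.e. transitivity.
F1: holds.
F2: fails — Rwu and Ruw but not Rww.
F3: holds.
Valid on: F1, F3.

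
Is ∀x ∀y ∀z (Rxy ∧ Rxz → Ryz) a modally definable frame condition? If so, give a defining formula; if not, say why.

Yes: it is the Euclidean property, defined by the 5 schema ◇r → □◇r.
Suppose ◇r→□◇r is valid. Take Rxy, Rxz and set V(r)={y}. Then ◇r at x, so □◇r at x, so ◇r at z, so some w with Rzw has r; w=y, i.e. Rzy. By symmetry of the argument, Ryz.

Definable; ◇r → □◇r defines it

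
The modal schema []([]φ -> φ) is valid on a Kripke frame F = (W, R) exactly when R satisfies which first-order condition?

Suppose □(□φ→φ) is valid. Take Rxy and set V(φ)={w : Ryw}. Then at y, □φ holds; since □(□φ→φ) at x, □φ→φ at y, so φ at y, i.e. Ryy.
Conversely, on a frame with shift-reflexivity the schema holds at every world under every valuation.
Frame condition: forall x forall y (Rxy -> Ryy).

shift-reflexivity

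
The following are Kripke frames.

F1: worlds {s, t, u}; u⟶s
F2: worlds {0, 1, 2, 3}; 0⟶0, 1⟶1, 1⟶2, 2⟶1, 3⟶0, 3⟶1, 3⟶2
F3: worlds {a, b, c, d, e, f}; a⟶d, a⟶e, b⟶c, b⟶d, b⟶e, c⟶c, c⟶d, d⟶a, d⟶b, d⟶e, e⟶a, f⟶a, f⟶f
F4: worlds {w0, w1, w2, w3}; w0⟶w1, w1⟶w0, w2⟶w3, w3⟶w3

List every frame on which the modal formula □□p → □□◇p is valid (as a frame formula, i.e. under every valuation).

Frame correspondent (Sahlqvist): ∀x ∀z (xR²z → ∃w (xR²w ∧ zRw)) — i.e. a generalized confluence (Geach) condition.
F1: holds.
F2: holds.
F3: fails — eR²e but no w with eR²w and eRw.
F4: fails — w0R²w0 but no w with w0R²w and w0Rw.
Valid on: F1, F2.

F1, F2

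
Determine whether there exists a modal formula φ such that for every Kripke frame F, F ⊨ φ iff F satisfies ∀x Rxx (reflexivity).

This is a Sahlqvist condition; the T axiom □q → q defines it.
Suppose □q→q is valid. At any x set V(q)={w : Rxw}. Then □q holds at x, so q holds at x, i.e. Rxx.

Definable; □q → q defines it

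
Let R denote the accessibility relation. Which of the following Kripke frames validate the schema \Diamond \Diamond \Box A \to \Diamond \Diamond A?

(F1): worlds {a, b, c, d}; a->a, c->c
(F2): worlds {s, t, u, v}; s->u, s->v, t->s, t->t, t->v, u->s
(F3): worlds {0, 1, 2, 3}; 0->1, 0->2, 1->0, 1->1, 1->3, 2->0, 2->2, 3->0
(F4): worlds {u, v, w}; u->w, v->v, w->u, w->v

(F1), (F3)

This is the axiom for a generalized confluence (Geach) condition; its first-order frame correspondent is \forall x \forall y (x R^2 y \to \exists w (yRw \wedge x R^2 w)).
(F1): satisfies the condition.
(F2): fails — sR²s but no w with sRw and sR²w.
(F3): satisfies the condition.
(F4): fails — uR²u but no t with uRt and uR²t.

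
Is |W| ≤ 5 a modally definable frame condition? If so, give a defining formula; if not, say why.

Not modally definable

If a class were modally definable it would be closed under disjoint unions (Goldblatt–Thomason).
Any modal formula valid on each of 6 disjoint one-world frames is valid on their disjoint union (validity is preserved under disjoint unions). Each one-world frame has |W|=1≤5, but the union has |W|=6.
So no modal formula (or set of formulas) defines exactly the |W|≤5 frames.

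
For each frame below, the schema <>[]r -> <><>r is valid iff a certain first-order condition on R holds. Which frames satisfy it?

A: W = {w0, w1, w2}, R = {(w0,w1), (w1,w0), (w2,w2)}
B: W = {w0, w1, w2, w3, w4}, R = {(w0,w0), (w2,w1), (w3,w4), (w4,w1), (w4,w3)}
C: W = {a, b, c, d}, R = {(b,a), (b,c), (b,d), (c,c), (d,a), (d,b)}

A

This is the axiom for a generalized confluence (Geach) condition; its first-order frame correspondent is forall x forall y (xRy -> exists w (yRw & x R^2 w)).
A: satisfies the condition.
B: fails — w2Rw1 but no w with w1Rw and w2R²w.
C: fails — bRa but no w with aRw and bR²w.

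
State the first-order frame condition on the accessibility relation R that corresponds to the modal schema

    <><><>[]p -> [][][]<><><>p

forall x forall y forall z ((x R^3 y & x R^3 z) -> exists w (yRw & z R^3 w))

This is a Sahlqvist (Geach-type) schema ◇^3□^1p → □^3◇^3p.
First-order correspondent: forall x forall y forall z ((x R^3 y & x R^3 z) -> exists w (yRw & z R^3 w)).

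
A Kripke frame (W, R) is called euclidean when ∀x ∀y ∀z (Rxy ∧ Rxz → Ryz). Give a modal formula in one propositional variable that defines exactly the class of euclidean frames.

◇s → □◇s

This is the Euclidean property; the standard corresponding axiom is 5: ◇s → □◇s.
Suppose ◇s→□◇s is valid. Take Rxy, Rxz and set V(s)={y}. Then ◇s at x, so □◇s at x, so ◇s at z, so some w with Rzw has s; w=y, i.e. Rzy. By symmetry of the argument, Ryz.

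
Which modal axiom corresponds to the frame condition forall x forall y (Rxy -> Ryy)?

The condition is shift-reflexivity. The T□ schema □(□r → r) defines it.
Suppose □(□r→r) is valid. Take Rxy and set V(r)={w : Ryw}. Then at y, □r holds; since □(□r→r) at x, □r→r at y, so r at y, i.e. Ryy.

□(□r → r)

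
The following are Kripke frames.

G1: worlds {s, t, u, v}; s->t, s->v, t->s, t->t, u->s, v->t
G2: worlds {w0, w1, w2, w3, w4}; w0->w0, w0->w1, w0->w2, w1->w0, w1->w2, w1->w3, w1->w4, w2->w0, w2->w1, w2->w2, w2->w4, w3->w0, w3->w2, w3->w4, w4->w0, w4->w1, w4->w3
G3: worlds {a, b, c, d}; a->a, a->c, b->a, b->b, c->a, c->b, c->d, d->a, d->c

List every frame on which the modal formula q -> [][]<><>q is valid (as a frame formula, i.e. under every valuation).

The schema corresponds to a generalized confluence (Geach) condition: forall x forall z (x R^2 z -> exists w (x = w & z R^2 w)).
G1: fails — uR²t but no w with u=w and tR²w.
G2: condition met.
G3: fails — dR²b but no w with d=w and bR²w.
Valid on: G2.

G2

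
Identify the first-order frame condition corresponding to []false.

emptiness of R

□⊥ is valid iff no world has any successor (otherwise □⊥ fails at any world with one).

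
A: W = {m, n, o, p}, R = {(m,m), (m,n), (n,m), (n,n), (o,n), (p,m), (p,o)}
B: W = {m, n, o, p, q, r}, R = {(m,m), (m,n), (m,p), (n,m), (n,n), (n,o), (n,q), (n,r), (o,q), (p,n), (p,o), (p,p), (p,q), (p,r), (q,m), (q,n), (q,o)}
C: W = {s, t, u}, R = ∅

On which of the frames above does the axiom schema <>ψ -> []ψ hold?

C

The schema corresponds to partial functionality: forall x forall y forall z (Rxy & Rxz -> y = z).
A: fails — m sees both m and n.
B: fails — m sees both m and n.
C: holds.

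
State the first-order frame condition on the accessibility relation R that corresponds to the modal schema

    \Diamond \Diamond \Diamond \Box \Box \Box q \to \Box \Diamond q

This is a Sahlqvist (Geach-type) schema ◇^3□^3q → □^1◇^1q.
Minimal-valuation argument: fix x; take any y with xR^3y and any z with xR^1z. Set V(q) to the set of worlds R-reachable from y in exactly 3 steps. Then □^3q holds at y, so the antecedent holds at x; validity forces ◇^1q at z, giving a w with zR^1w and yR^3w.
First-order correspondent: \forall x \forall y \forall z ((x R^3 y \wedge xRz) \to \exists w (y R^3 w \wedge zRw)).

\forall x \forall y \forall z ((x R^3 y \wedge xRz) \to \exists w (y R^3 w \wedge zRw))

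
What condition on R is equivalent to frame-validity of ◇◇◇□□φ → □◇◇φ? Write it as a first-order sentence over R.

This is a Sahlqvist (Geach-type) schema ◇^3□^2φ → □^1◇^2φ.
Minimal-valuation argument: fix x; take any y with xR^3y and any z with xR^1z. Set V(φ) to the set of worlds R-reachable from y in exactly 2 steps. Then □^2φ holds at y, so the antecedent holds at x; validity forces ◇^2φ at z, giving a w with zR^2w and yR^2w.
First-order correspondent: ∀x ∀y ∀z ((xR³y ∧ xRz) → ∃w (yR²w ∧ zR²w)).

∀x ∀y ∀z ((xR³y ∧ xRz) → ∃w (yR²w ∧ zR²w))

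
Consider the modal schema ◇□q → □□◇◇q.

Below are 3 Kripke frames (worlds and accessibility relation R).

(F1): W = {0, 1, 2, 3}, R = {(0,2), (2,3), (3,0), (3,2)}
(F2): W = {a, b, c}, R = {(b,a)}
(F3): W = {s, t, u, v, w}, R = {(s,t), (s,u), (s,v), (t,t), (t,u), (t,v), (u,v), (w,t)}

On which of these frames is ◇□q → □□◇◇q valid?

Frame correspondent (Sahlqvist): ∀x ∀y ∀z ((xRy ∧ xR²z) → ∃w (yRw ∧ zR²w)) — i.e. a generalized confluence (Geach) condition.
(F1): fails — 2R3, 2R²0 but no w with 3Rw and 0R²w.
(F2): ✓.
(F3): fails — sRt, sR²u but no w* with tRw* and uR²w*.

(F2)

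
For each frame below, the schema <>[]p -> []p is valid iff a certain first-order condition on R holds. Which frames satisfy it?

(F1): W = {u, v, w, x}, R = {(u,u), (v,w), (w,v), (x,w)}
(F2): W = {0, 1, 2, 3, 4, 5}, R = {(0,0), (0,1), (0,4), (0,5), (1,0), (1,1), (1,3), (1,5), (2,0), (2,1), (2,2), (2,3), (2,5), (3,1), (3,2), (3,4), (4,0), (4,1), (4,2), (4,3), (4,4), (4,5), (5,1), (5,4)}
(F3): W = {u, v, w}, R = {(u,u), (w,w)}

Frame correspondent (Sahlqvist): forall x forall y forall z (Rxy & Rxz -> Ryz) — i.e. the Euclidean property.
(F1): fails — Rvw and Rvw but not Rww.
(F2): fails — R01 and R04 but not R14.
(F3): satisfies the condition.
Valid on: (F3).

(F3)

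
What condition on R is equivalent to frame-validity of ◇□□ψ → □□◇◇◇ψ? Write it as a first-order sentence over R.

∀x ∀y ∀z ((xRy ∧ xR²z) → ∃w (yR²w ∧ zR³w))

This is a Sahlqvist (Geach-type) schema ◇^1□^2ψ → □^2◇^3ψ.
Minimal-valuation argument: fix x; take any y with xR^1y and any z with xR^2z. Set V(ψ) to the set of worlds R-reachable from y in exactly 2 steps. Then □^2ψ holds at y, so the antecedent holds at x; validity forces ◇^3ψ at z, giving a w with zR^3w and yR^2w.
First-order correspondent: ∀x ∀y ∀z ((xRy ∧ xR²z) → ∃w (yR²w ∧ zR³w)).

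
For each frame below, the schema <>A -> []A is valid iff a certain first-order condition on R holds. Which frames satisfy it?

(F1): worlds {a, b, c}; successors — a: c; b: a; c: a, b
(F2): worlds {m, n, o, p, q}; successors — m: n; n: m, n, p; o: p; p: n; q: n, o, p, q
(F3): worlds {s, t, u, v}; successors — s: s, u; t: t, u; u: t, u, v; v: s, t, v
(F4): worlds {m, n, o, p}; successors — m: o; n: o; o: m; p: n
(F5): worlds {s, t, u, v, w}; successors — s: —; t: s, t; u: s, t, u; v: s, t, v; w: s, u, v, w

Frame correspondent (Sahlqvist): forall x forall y forall z (Rxy & Rxz -> y = z) — i.e. partial functionality.
(F1): fails — c sees both a and b.
(F2): fails — n sees both m and n.
(F3): fails — s sees both s and u.
(F4): holds.
(F5): fails — t sees both s and t.
Valid on: (F4).

(F4)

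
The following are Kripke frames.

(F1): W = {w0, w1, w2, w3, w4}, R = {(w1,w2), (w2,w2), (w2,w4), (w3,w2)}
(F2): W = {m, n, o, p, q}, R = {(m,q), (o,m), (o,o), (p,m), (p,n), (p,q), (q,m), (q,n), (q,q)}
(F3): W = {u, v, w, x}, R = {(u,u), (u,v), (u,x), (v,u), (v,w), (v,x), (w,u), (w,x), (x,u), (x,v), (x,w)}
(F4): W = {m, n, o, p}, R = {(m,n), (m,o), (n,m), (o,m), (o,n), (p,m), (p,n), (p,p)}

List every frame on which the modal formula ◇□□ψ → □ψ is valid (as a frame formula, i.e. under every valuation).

The schema corresponds to a generalized confluence (Geach) condition: ∀x ∀y ∀z ((xRy ∧ xRz) → ∃w (yR²w ∧ z = w)).
(F1): fails — w2Rw4, w2Rw2 but no w with w4R²w and w2=w.
(F2): fails — oRm, oRo but no w with mR²w and o=w.
(F3): condition met.
(F4): fails — oRn, oRm but no w with nR²w and m=w.
Valid on: (F3).

(F3)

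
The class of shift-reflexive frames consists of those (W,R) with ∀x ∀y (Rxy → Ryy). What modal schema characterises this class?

□(□q → q)

This is shift-reflexivity; the standard corresponding axiom is T□: □(□q → q).
Suppose □(□q→q) is valid. Take Rxy and set V(q)={w : Ryw}. Then at y, □q holds; since □(□q→q) at x, □q→q at y, so q at y, i.e. Ryy.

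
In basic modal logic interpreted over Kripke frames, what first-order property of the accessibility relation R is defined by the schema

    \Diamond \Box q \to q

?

Replacing q by ¬q and contraposing gives the equivalent schema q → □◇q.
Suppose q→□◇q is valid. Take Rxy and set V(q)={x}. Then q at x, so □◇q at x, so ◇q at y, so some z with Ryz has q; z=x, i.e. Ryx.

symmetry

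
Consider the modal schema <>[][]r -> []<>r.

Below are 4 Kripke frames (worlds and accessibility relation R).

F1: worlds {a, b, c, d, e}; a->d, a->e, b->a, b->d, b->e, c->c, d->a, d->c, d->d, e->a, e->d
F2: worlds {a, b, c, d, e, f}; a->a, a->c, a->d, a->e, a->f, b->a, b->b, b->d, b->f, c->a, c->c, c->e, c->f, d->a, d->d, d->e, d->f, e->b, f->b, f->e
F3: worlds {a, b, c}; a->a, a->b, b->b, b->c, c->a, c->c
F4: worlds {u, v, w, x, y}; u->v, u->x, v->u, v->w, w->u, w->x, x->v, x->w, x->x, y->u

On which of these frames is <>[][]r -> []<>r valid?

F2, F3, F4

This is the axiom for a generalized confluence (Geach) condition; its first-order frame correspondent is forall x forall y forall z ((xRy & xRz) -> exists w (y R^2 w & zRw)).
F1: fails — dRc, dRa but no w with cR²w and aRw.
F2: condition met.
F3: condition met.
F4: condition met.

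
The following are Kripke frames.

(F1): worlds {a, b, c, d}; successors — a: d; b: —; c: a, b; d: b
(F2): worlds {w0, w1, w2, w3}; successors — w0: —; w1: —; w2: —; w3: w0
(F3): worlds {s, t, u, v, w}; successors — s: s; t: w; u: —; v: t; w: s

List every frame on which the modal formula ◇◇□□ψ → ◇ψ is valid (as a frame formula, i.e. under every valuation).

(F2)

The schema corresponds to a generalized confluence (Geach) condition: ∀x ∀y (xR²y → ∃w (yR²w ∧ xRw)).
(F1): fails — aR²b but no w with bR²w and aRw.
(F2): ✓.
(F3): fails — tR²s but no w* with sR²w* and tRw*.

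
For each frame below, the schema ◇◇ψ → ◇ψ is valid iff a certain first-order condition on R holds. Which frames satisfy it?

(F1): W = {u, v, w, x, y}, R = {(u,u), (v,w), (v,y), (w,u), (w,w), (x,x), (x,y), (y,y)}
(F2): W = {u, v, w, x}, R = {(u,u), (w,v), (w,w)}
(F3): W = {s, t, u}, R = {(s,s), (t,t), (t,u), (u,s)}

(F2)

This is the axiom for transitivity; its first-order frame correspondent is ∀x ∀y ∀z (Rxy ∧ Ryz → Rxz).
(F1): fails — Rvw and Rwu but not Rvu.
(F2): holds.
(F3): fails — Rtu and Rus but not Rts.
Valid on: (F2).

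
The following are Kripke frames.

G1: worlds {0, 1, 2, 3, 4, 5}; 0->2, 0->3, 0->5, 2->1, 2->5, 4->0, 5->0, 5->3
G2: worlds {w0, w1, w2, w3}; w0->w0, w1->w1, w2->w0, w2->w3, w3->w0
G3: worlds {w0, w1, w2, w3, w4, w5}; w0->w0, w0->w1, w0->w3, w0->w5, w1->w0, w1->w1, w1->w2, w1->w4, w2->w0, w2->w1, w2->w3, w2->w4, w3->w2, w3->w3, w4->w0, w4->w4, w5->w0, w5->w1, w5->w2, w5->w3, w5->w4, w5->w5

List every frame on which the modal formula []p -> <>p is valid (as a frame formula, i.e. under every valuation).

Frame correspondent (Sahlqvist): forall x exists y Rxy — i.e. seriality.
G1: fails — world 1 has no successor.
G2: ✓.
G3: ✓.

G2, G3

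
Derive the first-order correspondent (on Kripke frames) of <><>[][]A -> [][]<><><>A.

This is a Sahlqvist (Geach-type) schema ◇^2□^2A → □^2◇^3A.
First-order correspondent: forall x forall y forall z ((x R^2 y & x R^2 z) -> exists w (y R^2 w & z R^3 w)).

forall x forall y forall z ((x R^2 y & x R^2 z) -> exists w (y R^2 w & z R^3 w))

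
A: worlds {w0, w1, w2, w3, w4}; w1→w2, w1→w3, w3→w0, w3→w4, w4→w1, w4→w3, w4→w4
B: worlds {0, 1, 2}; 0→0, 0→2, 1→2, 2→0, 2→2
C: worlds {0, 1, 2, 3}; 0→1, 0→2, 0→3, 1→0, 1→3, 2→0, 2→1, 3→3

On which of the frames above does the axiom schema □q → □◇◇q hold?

Frame correspondent (Sahlqvist): ∀x ∀z (xRz → ∃w (xRw ∧ zR²w)) — i.e. a generalized confluence (Geach) condition.
A: fails — w1Rw2 but no w with w1Rw and w2R²w.
B: ✓.
C: ✓.

B, C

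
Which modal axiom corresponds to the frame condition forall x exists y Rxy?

This is seriality; the standard corresponding axiom is D: □q → ◇q.
Suppose □q→◇q is valid. At any x set V(q)=W. Then □q at x, so ◇q at x, so x has a successor.

□q → ◇q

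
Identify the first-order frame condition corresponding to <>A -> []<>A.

Suppose ◇A→□◇A is valid. Take Rxy, Rxz and set V(A)={y}. Then ◇A at x, so □◇A at x, so ◇A at z, so some w with Rzw has A; w=y, i.e. Rzy. By symmetry of the argument, Ryz.

The Euclidean property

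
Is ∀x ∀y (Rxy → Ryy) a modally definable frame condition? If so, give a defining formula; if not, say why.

This is a Sahlqvist condition; the T□ axiom □(□q → q) defines it.
Suppose □(□q→q) is valid. Take Rxy and set V(q)={w : Ryw}. Then at y, □q holds; since □(□q→q) at x, □q→q at y, so q at y, i.e. Ryy.

Yes, by □(□q → q)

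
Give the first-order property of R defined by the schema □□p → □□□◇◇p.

∀x ∀z (xR³z → ∃w (xR²w ∧ zR²w))

This is a Sahlqvist (Geach-type) schema ◇^0□^2p → □^3◇^2p.
Minimal-valuation argument: fix x; take any y with xR^0y and any z with xR^3z. Set V(p) to the set of worlds R-reachable from y in exactly 2 steps. Then □^2p holds at y, so the antecedent holds at x; validity forces ◇^2p at z, giving a w with zR^2w and yR^2w.
First-order correspondent: ∀x ∀z (xR³z → ∃w (xR²w ∧ zR²w)).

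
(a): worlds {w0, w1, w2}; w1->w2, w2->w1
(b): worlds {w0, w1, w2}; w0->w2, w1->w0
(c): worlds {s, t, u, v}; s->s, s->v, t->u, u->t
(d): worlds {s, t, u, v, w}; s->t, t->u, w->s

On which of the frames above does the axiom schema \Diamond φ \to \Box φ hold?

(a), (b), (d)

The schema corresponds to partial functionality: \forall x \forall y \forall z (Rxy \wedge Rxz \to y = z).
(a): satisfies the condition.
(b): satisfies the condition.
(c): fails — s sees both s and v.
(d): satisfies the condition.
Valid on: (a), (b), (d).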